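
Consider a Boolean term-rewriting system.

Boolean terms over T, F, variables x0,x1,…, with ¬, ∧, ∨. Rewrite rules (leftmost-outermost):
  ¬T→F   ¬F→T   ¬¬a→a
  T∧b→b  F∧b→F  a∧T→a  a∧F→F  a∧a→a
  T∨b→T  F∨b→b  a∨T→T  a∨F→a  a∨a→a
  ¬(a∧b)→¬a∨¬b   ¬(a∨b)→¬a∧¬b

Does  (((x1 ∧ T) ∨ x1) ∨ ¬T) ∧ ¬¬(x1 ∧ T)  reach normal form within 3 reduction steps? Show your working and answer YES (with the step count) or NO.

  start: (((x1 ∧ T) ∨ x1) ∨ ¬T) ∧ ¬¬(x1 ∧ T)
  step 1: ((x1 ∨ x1) ∨ ¬T) ∧ ¬¬(x1 ∧ T)
  step 2: (x1 ∨ ¬T) ∧ ¬¬(x1 ∧ T)
  step 3: (x1 ∨ F) ∧ ¬¬(x1 ∧ T)

Answer: NO — after 3 steps the term is (x1 ∨ F) ∧ ¬¬(x1 ∧ T), not yet normal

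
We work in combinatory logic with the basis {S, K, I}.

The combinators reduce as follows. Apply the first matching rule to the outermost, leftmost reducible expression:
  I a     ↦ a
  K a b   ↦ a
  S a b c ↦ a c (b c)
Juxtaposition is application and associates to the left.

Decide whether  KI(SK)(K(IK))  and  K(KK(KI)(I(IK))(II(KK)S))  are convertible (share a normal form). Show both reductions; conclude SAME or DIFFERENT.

Answer: SAME — A ⇓ KK, B ⇓ KK

Derivation:
Term A:
  start: KI(SK)(K(IK))
  →1  I(K(IK))
  →2  K(IK)
  →3  KK

Term B:
  start: K(KK(KI)(I(IK))(II(KK)S))
  →1  K(K(I(IK))(II(KK)S))
  →2  K(I(IK))
  →3  K(IK)
  →4  KK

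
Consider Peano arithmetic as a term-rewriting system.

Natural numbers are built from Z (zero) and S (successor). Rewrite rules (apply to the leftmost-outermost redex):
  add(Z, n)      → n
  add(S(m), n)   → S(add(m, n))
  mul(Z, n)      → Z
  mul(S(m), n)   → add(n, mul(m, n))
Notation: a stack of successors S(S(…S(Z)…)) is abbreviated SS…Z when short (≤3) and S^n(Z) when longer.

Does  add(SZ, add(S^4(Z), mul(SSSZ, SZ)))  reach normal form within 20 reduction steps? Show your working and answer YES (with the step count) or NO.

  start: add(SZ, add(S^4(Z), mul(SSSZ, SZ)))
  [1] S(add(Z, add(S^4(Z), mul(SSSZ, SZ))))
  [2] S(add(S^4(Z), mul(SSSZ, SZ)))
  [3] S(S(add(SSSZ, mul(SSSZ, SZ))))
  [4] S(S(S(add(SSZ, mul(SSSZ, SZ)))))
  [5] S(S(S(S(add(SZ, mul(SSSZ, SZ))))))
  [6] S(S(S(S(S(add(Z, mul(SSSZ, SZ)))))))
  [7] S(S(S(S(S(mul(SSSZ, SZ))))))
  [8] S(S(S(S(S(add(SZ, mul(SSZ, SZ)))))))
  [9] S(S(S(S(S(S(add(Z, mul(SSZ, SZ))))))))
  [10] S(S(S(S(S(S(mul(SSZ, SZ)))))))
  [11] S(S(S(S(S(S(add(SZ, mul(SZ, SZ))))))))
  [12] S(S(S(S(S(S(S(add(Z, mul(SZ, SZ)))))))))
  [13] S(S(S(S(S(S(S(mul(SZ, SZ))))))))
  [14] S(S(S(S(S(S(S(add(SZ, mul(Z, SZ)))))))))
  [15] S(S(S(S(S(S(S(S(add(Z, mul(Z, SZ))))))))))
  [16] S(S(S(S(S(S(S(S(mul(Z, SZ)))))))))
  [17] S^8(Z)

Answer: YES — reaches normal form S^8(Z) in 17 ≤ 20 steps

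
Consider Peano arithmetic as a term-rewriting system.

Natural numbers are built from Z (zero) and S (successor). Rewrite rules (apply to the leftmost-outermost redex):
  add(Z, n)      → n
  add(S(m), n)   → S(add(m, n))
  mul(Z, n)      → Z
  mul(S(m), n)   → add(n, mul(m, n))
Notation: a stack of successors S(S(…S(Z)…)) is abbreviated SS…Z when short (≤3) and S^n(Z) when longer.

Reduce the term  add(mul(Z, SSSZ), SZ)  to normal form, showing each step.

Answer: normal form = SZ  (in 2 steps)

Derivation:
  start: add(mul(Z, SSSZ), SZ)
  step 1: add(Z, SZ)
  step 2: SZ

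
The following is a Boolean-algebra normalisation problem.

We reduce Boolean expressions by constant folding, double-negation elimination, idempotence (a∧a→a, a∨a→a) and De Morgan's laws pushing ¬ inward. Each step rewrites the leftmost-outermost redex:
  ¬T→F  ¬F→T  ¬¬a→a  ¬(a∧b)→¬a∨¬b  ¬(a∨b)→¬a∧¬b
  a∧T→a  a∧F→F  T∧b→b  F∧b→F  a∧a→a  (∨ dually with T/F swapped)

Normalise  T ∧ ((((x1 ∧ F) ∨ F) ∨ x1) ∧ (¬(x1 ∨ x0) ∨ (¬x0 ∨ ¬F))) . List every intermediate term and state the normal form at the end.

  start: T ∧ ((((x1 ∧ F) ∨ F) ∨ x1) ∧ (¬(x1 ∨ x0) ∨ (¬x0 ∨ ¬F)))
  step 1: (((x1 ∧ F) ∨ F) ∨ x1) ∧ (¬(x1 ∨ x0) ∨ (¬x0 ∨ ¬F))
  step 2: ((x1 ∧ F) ∨ x1) ∧ (¬(x1 ∨ x0) ∨ (¬x0 ∨ ¬F))
  step 3: (F ∨ x1) ∧ (¬(x1 ∨ x0) ∨ (¬x0 ∨ ¬F))
  step 4: x1 ∧ (¬(x1 ∨ x0) ∨ (¬x0 ∨ ¬F))
  step 5: x1 ∧ ((¬x1 ∧ ¬x0) ∨ (¬x0 ∨ ¬F))
  step 6: x1 ∧ ((¬x1 ∧ ¬x0) ∨ (¬x0 ∨ T))
  step 7: x1 ∧ ((¬x1 ∧ ¬x0) ∨ T)
  step 8: x1 ∧ T
  step 9: x1

Answer: normal form = x1  (in 9 steps)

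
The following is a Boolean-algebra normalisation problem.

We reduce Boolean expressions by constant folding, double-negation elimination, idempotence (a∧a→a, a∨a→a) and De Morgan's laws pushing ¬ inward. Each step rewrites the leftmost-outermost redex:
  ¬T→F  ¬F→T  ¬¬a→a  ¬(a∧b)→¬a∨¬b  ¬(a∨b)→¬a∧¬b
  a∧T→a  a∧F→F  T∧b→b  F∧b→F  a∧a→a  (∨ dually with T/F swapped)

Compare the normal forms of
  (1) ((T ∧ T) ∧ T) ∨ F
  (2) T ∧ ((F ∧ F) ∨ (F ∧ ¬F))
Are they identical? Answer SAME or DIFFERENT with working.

Answer: DIFFERENT — A ⇓ T, B ⇓ F

Reduction:
Term A:
  start: ((T ∧ T) ∧ T) ∨ F
  step 1: (T ∧ T) ∧ T
  step 2: T ∧ T
  step 3: T

Term B:
  start: T ∧ ((F ∧ F) ∨ (F ∧ ¬F))
  step 1: (F ∧ F) ∨ (F ∧ ¬F)
  step 2: F ∨ (F ∧ ¬F)
  step 3: F ∧ ¬F
  step 4: F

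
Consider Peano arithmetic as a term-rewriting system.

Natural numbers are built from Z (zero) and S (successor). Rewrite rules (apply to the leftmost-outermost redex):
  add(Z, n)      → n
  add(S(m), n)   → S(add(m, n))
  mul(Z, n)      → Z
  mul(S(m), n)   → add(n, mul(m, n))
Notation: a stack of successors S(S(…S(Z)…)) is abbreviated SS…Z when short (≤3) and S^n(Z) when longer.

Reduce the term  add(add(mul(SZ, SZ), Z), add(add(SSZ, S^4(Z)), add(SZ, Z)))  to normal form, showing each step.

Answer: normal form = S^8(Z)  (in 20 steps)

Derivation:
  start: add(add(mul(SZ, SZ), Z), add(add(SSZ, S^4(Z)), add(SZ, Z)))
  step 1: add(add(add(SZ, mul(Z, SZ)), Z), add(add(SSZ, S^4(Z)), add(SZ, Z)))
  step 2: add(add(S(add(Z, mul(Z, SZ))), Z), add(add(SSZ, S^4(Z)), add(SZ, Z)))
  step 3: add(S(add(add(Z, mul(Z, SZ)), Z)), add(add(SSZ, S^4(Z)), add(SZ, Z)))
  step 4: S(add(add(add(Z, mul(Z, SZ)), Z), add(add(SSZ, S^4(Z)), add(SZ, Z))))
  step 5: S(add(add(mul(Z, SZ), Z), add(add(SSZ, S^4(Z)), add(SZ, Z))))
  step 6: S(add(add(Z, Z), add(add(SSZ, S^4(Z)), add(SZ, Z))))
  step 7: S(add(Z, add(add(SSZ, S^4(Z)), add(SZ, Z))))
  step 8: S(add(add(SSZ, S^4(Z)), add(SZ, Z)))
  step 9: S(add(S(add(SZ, S^4(Z))), add(SZ, Z)))
  step 10: S(S(add(add(SZ, S^4(Z)), add(SZ, Z))))
  step 11: S(S(add(S(add(Z, S^4(Z))), add(SZ, Z))))
  step 12: S(S(S(add(add(Z, S^4(Z)), add(SZ, Z)))))
  step 13: S(S(S(add(S^4(Z), add(SZ, Z)))))
  step 14: S(S(S(S(add(SSSZ, add(SZ, Z))))))
  step 15: S(S(S(S(S(add(SSZ, add(SZ, Z)))))))
  step 16: S(S(S(S(S(S(add(SZ, add(SZ, Z))))))))
  step 17: S(S(S(S(S(S(S(add(Z, add(SZ, Z)))))))))
  step 18: S(S(S(S(S(S(S(add(SZ, Z))))))))
  step 19: S(S(S(S(S(S(S(S(add(Z, Z)))))))))
  step 20: S^8(Z)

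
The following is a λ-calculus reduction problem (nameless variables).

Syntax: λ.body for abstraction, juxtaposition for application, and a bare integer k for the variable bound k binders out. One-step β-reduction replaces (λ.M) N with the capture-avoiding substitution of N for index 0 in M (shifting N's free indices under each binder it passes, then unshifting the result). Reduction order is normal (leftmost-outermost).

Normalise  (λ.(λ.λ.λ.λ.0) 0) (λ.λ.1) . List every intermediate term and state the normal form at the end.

  start: (λ.(λ.λ.λ.λ.0) 0) (λ.λ.1)
  →1  (λ.λ.λ.λ.0) (λ.λ.1)
  →2  λ.λ.λ.0

Answer: normal form = λ.λ.λ.0  (in 2 steps)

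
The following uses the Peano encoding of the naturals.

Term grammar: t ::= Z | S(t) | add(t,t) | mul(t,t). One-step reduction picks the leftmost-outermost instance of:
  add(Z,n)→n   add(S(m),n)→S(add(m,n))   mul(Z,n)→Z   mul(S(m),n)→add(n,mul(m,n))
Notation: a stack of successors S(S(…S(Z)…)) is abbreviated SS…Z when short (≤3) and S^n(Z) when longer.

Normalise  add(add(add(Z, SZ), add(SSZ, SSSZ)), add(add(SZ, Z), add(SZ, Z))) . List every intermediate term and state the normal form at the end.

  start: add(add(add(Z, SZ), add(SSZ, SSSZ)), add(add(SZ, Z), add(SZ, Z)))
  [1] add(add(SZ, add(SSZ, SSSZ)), add(add(SZ, Z), add(SZ, Z)))
  [2] add(S(add(Z, add(SSZ, SSSZ))), add(add(SZ, Z), add(SZ, Z)))
  [3] S(add(add(Z, add(SSZ, SSSZ)), add(add(SZ, Z), add(SZ, Z))))
  [4] S(add(add(SSZ, SSSZ), add(add(SZ, Z), add(SZ, Z))))
  [5] S(add(S(add(SZ, SSSZ)), add(add(SZ, Z), add(SZ, Z))))
  [6] S(S(add(add(SZ, SSSZ), add(add(SZ, Z), add(SZ, Z)))))
  [7] S(S(add(S(add(Z, SSSZ)), add(add(SZ, Z), add(SZ, Z)))))
  [8] S(S(S(add(add(Z, SSSZ), add(add(SZ, Z), add(SZ, Z))))))
  [9] S(S(S(add(SSSZ, add(add(SZ, Z), add(SZ, Z))))))
  [10] S(S(S(S(add(SSZ, add(add(SZ, Z), add(SZ, Z)))))))
  [11] S(S(S(S(S(add(SZ, add(add(SZ, Z), add(SZ, Z))))))))
  [12] S(S(S(S(S(S(add(Z, add(add(SZ, Z), add(SZ, Z)))))))))
  [13] S(S(S(S(S(S(add(add(SZ, Z), add(SZ, Z))))))))
  [14] S(S(S(S(S(S(add(S(add(Z, Z)), add(SZ, Z))))))))
  [15] S(S(S(S(S(S(S(add(add(Z, Z), add(SZ, Z)))))))))
  [16] S(S(S(S(S(S(S(add(Z, add(SZ, Z)))))))))
  [17] S(S(S(S(S(S(S(add(SZ, Z))))))))
  [18] S(S(S(S(S(S(S(S(add(Z, Z)))))))))
  [19] S^8(Z)

Answer: normal form = S^8(Z)  (in 19 steps)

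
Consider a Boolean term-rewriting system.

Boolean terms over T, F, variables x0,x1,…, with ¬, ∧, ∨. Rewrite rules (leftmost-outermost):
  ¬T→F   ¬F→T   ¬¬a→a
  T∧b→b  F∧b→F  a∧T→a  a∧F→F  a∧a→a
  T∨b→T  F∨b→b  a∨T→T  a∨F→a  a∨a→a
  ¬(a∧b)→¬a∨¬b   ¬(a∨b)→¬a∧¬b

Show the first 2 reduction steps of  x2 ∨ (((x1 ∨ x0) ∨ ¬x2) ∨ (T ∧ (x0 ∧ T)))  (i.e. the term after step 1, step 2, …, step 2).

  start: x2 ∨ (((x1 ∨ x0) ∨ ¬x2) ∨ (T ∧ (x0 ∧ T)))
  [1] x2 ∨ (((x1 ∨ x0) ∨ ¬x2) ∨ (x0 ∧ T))
  [2] x2 ∨ (((x1 ∨ x0) ∨ ¬x2) ∨ x0)

Answer: after 2 steps: x2 ∨ (((x1 ∨ x0) ∨ ¬x2) ∨ x0)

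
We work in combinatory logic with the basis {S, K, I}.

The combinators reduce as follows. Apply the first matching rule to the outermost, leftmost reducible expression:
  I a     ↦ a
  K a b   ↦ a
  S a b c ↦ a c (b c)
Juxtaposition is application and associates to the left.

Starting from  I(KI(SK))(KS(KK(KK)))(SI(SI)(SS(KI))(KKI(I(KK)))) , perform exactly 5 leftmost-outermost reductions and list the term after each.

Answer: after 5 steps: S(I(SS(KI))(SI(SS(KI)))(KKI(I(KK))))

Reduction:
  start: I(KI(SK))(KS(KK(KK)))(SI(SI)(SS(KI))(KKI(I(KK))))
  →1  KI(SK)(KS(KK(KK)))(SI(SI)(SS(KI))(KKI(I(KK))))
  →2  I(KS(KK(KK)))(SI(SI)(SS(KI))(KKI(I(KK))))
  →3  KS(KK(KK))(SI(SI)(SS(KI))(KKI(I(KK))))
  →4  S(SI(SI)(SS(KI))(KKI(I(KK))))
  →5  S(I(SS(KI))(SI(SS(KI)))(KKI(I(KK))))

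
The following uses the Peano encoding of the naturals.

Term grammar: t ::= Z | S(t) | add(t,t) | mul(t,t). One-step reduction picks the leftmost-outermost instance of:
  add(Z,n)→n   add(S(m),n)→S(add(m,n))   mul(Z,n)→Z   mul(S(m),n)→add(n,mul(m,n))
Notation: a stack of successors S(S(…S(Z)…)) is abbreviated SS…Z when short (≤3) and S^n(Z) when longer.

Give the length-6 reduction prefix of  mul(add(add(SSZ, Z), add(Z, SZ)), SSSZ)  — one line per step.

Answer: after 6 steps: S(S(S(add(Z, mul(add(add(SZ, Z), add(Z, SZ)), SSSZ)))))

Working:
  start: mul(add(add(SSZ, Z), add(Z, SZ)), SSSZ)
  [1] mul(add(S(add(SZ, Z)), add(Z, SZ)), SSSZ)
  [2] mul(S(add(add(SZ, Z), add(Z, SZ))), SSSZ)
  [3] add(SSSZ, mul(add(add(SZ, Z), add(Z, SZ)), SSSZ))
  [4] S(add(SSZ, mul(add(add(SZ, Z), add(Z, SZ)), SSSZ)))
  [5] S(S(add(SZ, mul(add(add(SZ, Z), add(Z, SZ)), SSSZ))))
  [6] S(S(S(add(Z, mul(add(add(SZ, Z), add(Z, SZ)), SSSZ)))))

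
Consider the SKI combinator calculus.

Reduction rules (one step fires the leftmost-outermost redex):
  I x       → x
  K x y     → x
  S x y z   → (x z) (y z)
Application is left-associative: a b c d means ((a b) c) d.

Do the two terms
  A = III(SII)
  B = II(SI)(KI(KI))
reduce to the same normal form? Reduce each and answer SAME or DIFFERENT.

Term A:
  start: III(SII)
  [1] II(SII)
  [2] I(SII)
  [3] SII

Term B:
  start: II(SI)(KI(KI))
  [1] I(SI)(KI(KI))
  [2] SI(KI(KI))
  [3] SII

Answer: SAME — A ⇓ SII, B ⇓ SII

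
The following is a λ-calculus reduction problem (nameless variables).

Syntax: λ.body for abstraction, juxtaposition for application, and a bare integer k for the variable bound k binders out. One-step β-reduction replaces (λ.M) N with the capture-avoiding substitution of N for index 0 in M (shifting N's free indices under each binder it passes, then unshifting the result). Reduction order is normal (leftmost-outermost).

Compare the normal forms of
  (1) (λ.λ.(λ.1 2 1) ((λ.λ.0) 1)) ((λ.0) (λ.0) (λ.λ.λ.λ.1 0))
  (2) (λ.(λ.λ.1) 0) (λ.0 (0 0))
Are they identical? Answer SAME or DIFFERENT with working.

Term A:
  start: (λ.λ.(λ.1 2 1) ((λ.λ.0) 1)) ((λ.0) (λ.0) (λ.λ.λ.λ.1 0))
  →1  λ.(λ.1 ((λ.0) (λ.0) (λ.λ.λ.λ.1 0)) 1) ((λ.λ.0) ((λ.0) (λ.0) (λ.λ.λ.λ.1 0)))
  →2  λ.0 ((λ.0) (λ.0) (λ.λ.λ.λ.1 0)) 0
  →3  λ.0 ((λ.0) (λ.λ.λ.λ.1 0)) 0
  →4  λ.0 (λ.λ.λ.λ.1 0) 0

Term B:
  start: (λ.(λ.λ.1) 0) (λ.0 (0 0))
  →1  (λ.λ.1) (λ.0 (0 0))
  →2  λ.λ.0 (0 0)

Answer: DIFFERENT — A ⇓ λ.0 (λ.λ.λ.λ.1 0) 0, B ⇓ λ.λ.0 (0 0)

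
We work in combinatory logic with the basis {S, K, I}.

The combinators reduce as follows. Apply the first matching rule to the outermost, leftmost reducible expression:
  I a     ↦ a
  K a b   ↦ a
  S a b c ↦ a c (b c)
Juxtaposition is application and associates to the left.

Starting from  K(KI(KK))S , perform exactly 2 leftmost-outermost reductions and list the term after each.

Answer: after 2 steps: I

Reduction:
  start: K(KI(KK))S
  step 1: KI(KK)
  step 2: I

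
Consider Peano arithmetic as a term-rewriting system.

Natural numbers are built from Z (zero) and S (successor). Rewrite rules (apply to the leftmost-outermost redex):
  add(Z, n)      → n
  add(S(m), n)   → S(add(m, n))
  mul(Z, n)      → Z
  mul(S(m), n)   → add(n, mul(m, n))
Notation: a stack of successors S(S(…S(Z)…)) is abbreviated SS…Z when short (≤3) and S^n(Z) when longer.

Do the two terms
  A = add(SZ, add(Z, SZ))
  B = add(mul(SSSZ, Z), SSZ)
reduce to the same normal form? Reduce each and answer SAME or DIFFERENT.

Answer: SAME — A ⇓ SSZ, B ⇓ SSZ

Working:
Term A:
  start: add(SZ, add(Z, SZ))
  step 1: S(add(Z, add(Z, SZ)))
  step 2: S(add(Z, SZ))
  step 3: SSZ

Term B:
  start: add(mul(SSSZ, Z), SSZ)
  step 1: add(add(Z, mul(SSZ, Z)), SSZ)
  step 2: add(mul(SSZ, Z), SSZ)
  step 3: add(add(Z, mul(SZ, Z)), SSZ)
  step 4: add(mul(SZ, Z), SSZ)
  step 5: add(add(Z, mul(Z, Z)), SSZ)
  step 6: add(mul(Z, Z), SSZ)
  step 7: add(Z, SSZ)
  step 8: SSZ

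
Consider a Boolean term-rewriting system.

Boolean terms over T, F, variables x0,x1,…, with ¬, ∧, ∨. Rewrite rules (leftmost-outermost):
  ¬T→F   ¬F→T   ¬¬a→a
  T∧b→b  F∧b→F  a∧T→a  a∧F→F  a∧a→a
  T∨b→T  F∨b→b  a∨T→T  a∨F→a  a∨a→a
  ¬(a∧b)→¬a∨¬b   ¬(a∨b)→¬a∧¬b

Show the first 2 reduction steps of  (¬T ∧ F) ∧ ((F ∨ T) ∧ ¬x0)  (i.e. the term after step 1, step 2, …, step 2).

Answer: after 2 steps: F

Reduction:
  start: (¬T ∧ F) ∧ ((F ∨ T) ∧ ¬x0)
  step 1: F ∧ ((F ∨ T) ∧ ¬x0)
  step 2: F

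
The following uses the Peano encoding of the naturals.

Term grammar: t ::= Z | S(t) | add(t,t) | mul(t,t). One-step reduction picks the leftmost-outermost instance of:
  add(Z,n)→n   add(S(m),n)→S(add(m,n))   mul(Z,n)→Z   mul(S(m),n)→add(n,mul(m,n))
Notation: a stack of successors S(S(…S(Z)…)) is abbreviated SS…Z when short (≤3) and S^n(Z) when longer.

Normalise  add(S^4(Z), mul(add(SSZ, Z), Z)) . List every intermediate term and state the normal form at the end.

Answer: normal form = S^4(Z)  (in 13 steps)

Working:
  start: add(S^4(Z), mul(add(SSZ, Z), Z))
  →1  S(add(SSSZ, mul(add(SSZ, Z), Z)))
  →2  S(S(add(SSZ, mul(add(SSZ, Z), Z))))
  →3  S(S(S(add(SZ, mul(add(SSZ, Z), Z)))))
  →4  S(S(S(S(add(Z, mul(add(SSZ, Z), Z))))))
  →5  S(S(S(S(mul(add(SSZ, Z), Z)))))
  →6  S(S(S(S(mul(S(add(SZ, Z)), Z)))))
  →7  S(S(S(S(add(Z, mul(add(SZ, Z), Z))))))
  →8  S(S(S(S(mul(add(SZ, Z), Z)))))
  →9  S(S(S(S(mul(S(add(Z, Z)), Z)))))
  →10  S(S(S(S(add(Z, mul(add(Z, Z), Z))))))
  →11  S(S(S(S(mul(add(Z, Z), Z)))))
  →12  S(S(S(S(mul(Z, Z)))))
  →13  S^4(Z)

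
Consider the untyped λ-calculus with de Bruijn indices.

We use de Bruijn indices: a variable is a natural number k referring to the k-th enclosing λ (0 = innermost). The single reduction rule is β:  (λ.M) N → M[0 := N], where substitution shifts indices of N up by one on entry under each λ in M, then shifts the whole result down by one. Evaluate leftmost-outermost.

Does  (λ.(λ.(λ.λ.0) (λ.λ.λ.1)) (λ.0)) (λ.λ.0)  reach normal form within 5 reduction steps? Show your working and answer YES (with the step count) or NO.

Answer: YES — reaches normal form λ.0 in 3 ≤ 5 steps

Working:
  start: (λ.(λ.(λ.λ.0) (λ.λ.λ.1)) (λ.0)) (λ.λ.0)
  [1] (λ.(λ.λ.0) (λ.λ.λ.1)) (λ.0)
  [2] (λ.λ.0) (λ.λ.λ.1)
  [3] λ.0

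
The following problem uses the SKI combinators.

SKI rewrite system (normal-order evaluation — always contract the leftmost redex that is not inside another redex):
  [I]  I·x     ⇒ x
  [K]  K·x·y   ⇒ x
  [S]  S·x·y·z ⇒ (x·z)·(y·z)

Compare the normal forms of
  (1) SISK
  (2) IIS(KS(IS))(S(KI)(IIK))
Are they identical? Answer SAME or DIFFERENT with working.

Term A:
  start: SISK
  step 1: IK(SK)
  step 2: K(SK)

Term B:
  start: IIS(KS(IS))(S(KI)(IIK))
  step 1: IS(KS(IS))(S(KI)(IIK))
  step 2: S(KS(IS))(S(KI)(IIK))
  step 3: SS(S(KI)(IIK))
  step 4: SS(S(KI)(IK))
  step 5: SS(S(KI)K)

Answer: DIFFERENT — A ⇓ K(SK), B ⇓ SS(S(KI)K)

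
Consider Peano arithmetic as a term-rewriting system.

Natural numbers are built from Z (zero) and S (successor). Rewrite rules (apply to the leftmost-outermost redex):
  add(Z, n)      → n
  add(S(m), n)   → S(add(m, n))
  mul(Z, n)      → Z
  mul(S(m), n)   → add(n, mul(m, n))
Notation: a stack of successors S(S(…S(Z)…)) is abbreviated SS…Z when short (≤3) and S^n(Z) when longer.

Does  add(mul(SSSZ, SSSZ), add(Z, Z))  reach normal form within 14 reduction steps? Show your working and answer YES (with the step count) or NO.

  start: add(mul(SSSZ, SSSZ), add(Z, Z))
  →1  add(add(SSSZ, mul(SSZ, SSSZ)), add(Z, Z))
  →2  add(S(add(SSZ, mul(SSZ, SSSZ))), add(Z, Z))
  →3  S(add(add(SSZ, mul(SSZ, SSSZ)), add(Z, Z)))
  →4  S(add(S(add(SZ, mul(SSZ, SSSZ))), add(Z, Z)))
  →5  S(S(add(add(SZ, mul(SSZ, SSSZ)), add(Z, Z))))
  →6  S(S(add(S(add(Z, mul(SSZ, SSSZ))), add(Z, Z))))
  →7  S(S(S(add(add(Z, mul(SSZ, SSSZ)), add(Z, Z)))))
  →8  S(S(S(add(mul(SSZ, SSSZ), add(Z, Z)))))
  →9  S(S(S(add(add(SSSZ, mul(SZ, SSSZ)), add(Z, Z)))))
  →10  S(S(S(add(S(add(SSZ, mul(SZ, SSSZ))), add(Z, Z)))))
  →11  S(S(S(S(add(add(SSZ, mul(SZ, SSSZ)), add(Z, Z))))))
  →12  S(S(S(S(add(S(add(SZ, mul(SZ, SSSZ))), add(Z, Z))))))
  →13  S(S(S(S(S(add(add(SZ, mul(SZ, SSSZ)), add(Z, Z)))))))
  →14  S(S(S(S(S(add(S(add(Z, mul(SZ, SSSZ))), add(Z, Z)))))))

Answer: NO — after 14 steps the term is S(S(S(S(S(add(S(add(Z, mul(SZ, SSSZ))), add(Z, Z))))))), not yet normal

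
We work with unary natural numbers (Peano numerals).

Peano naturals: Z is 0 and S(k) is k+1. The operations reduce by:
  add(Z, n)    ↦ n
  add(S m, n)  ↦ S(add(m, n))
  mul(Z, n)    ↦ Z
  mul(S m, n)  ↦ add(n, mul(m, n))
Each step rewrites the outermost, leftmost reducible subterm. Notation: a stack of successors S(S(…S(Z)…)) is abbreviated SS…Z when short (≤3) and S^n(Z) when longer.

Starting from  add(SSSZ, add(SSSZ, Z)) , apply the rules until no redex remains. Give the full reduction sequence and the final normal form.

  start: add(SSSZ, add(SSSZ, Z))
  step 1: S(add(SSZ, add(SSSZ, Z)))
  step 2: S(S(add(SZ, add(SSSZ, Z))))
  step 3: S(S(S(add(Z, add(SSSZ, Z)))))
  step 4: S(S(S(add(SSSZ, Z))))
  step 5: S(S(S(S(add(SSZ, Z)))))
  step 6: S(S(S(S(S(add(SZ, Z))))))
  step 7: S(S(S(S(S(S(add(Z, Z)))))))
  step 8: S^6(Z)

Answer: normal form = S^6(Z)  (in 8 steps)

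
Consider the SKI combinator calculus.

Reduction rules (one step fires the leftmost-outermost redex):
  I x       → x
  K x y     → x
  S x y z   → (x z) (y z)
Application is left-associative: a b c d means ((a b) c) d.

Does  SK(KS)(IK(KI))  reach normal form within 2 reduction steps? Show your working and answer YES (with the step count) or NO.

Answer: NO — after 2 steps the term is IK(KI), not yet normal

Derivation:
  start: SK(KS)(IK(KI))
  step 1: K(IK(KI))(KS(IK(KI)))
  step 2: IK(KI)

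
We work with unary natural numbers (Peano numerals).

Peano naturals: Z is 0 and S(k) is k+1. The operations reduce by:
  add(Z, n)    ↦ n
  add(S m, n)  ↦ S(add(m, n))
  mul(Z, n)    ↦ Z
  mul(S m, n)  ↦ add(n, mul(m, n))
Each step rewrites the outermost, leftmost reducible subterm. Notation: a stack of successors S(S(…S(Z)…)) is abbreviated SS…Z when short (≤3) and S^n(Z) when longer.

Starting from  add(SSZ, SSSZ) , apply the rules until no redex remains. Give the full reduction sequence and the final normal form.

  start: add(SSZ, SSSZ)
  [1] S(add(SZ, SSSZ))
  [2] S(S(add(Z, SSSZ)))
  [3] S^5(Z)

Answer: normal form = S^5(Z)  (in 3 steps)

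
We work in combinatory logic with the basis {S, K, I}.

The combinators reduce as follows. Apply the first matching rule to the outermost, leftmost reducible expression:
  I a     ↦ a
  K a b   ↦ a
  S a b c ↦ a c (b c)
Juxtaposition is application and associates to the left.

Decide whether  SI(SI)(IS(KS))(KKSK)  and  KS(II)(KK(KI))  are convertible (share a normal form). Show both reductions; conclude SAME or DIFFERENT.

Answer: SAME — A ⇓ SK, B ⇓ SK

Derivation:
Term A:
  start: SI(SI)(IS(KS))(KKSK)
  step 1: I(IS(KS))(SI(IS(KS)))(KKSK)
  step 2: IS(KS)(SI(IS(KS)))(KKSK)
  step 3: S(KS)(SI(IS(KS)))(KKSK)
  step 4: KS(KKSK)(SI(IS(KS))(KKSK))
  step 5: S(SI(IS(KS))(KKSK))
  step 6: S(I(KKSK)(IS(KS)(KKSK)))
  step 7: S(KKSK(IS(KS)(KKSK)))
  step 8: S(KK(IS(KS)(KKSK)))
  step 9: SK

Term B:
  start: KS(II)(KK(KI))
  step 1: S(KK(KI))
  step 2: SK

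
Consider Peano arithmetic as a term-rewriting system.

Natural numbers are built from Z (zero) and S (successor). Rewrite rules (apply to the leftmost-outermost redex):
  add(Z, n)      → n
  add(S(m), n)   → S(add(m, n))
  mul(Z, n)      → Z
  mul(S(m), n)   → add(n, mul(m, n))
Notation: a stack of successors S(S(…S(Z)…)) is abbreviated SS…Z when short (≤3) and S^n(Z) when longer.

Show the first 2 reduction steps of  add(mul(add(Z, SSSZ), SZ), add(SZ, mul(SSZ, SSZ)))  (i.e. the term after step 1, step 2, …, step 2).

Answer: after 2 steps: add(add(SZ, mul(SSZ, SZ)), add(SZ, mul(SSZ, SSZ)))

Reduction:
  start: add(mul(add(Z, SSSZ), SZ), add(SZ, mul(SSZ, SSZ)))
  [1] add(mul(SSSZ, SZ), add(SZ, mul(SSZ, SSZ)))
  [2] add(add(SZ, mul(SSZ, SZ)), add(SZ, mul(SSZ, SSZ)))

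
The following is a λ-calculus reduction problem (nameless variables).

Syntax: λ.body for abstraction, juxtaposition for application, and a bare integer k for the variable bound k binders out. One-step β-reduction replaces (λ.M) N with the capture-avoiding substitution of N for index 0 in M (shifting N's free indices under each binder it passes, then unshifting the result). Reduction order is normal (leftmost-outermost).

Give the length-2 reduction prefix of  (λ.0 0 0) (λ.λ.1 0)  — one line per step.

  start: (λ.0 0 0) (λ.λ.1 0)
  [1] (λ.λ.1 0) (λ.λ.1 0) (λ.λ.1 0)
  [2] (λ.(λ.λ.1 0) 0) (λ.λ.1 0)

Answer: after 2 steps: (λ.(λ.λ.1 0) 0) (λ.λ.1 0)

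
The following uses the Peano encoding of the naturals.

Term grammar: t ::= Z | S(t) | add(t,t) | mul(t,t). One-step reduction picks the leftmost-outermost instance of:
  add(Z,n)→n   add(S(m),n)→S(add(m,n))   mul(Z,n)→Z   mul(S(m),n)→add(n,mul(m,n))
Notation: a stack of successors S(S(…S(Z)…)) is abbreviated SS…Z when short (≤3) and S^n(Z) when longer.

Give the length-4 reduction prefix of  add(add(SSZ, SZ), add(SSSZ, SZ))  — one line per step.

  start: add(add(SSZ, SZ), add(SSSZ, SZ))
  step 1: add(S(add(SZ, SZ)), add(SSSZ, SZ))
  step 2: S(add(add(SZ, SZ), add(SSSZ, SZ)))
  step 3: S(add(S(add(Z, SZ)), add(SSSZ, SZ)))
  step 4: S(S(add(add(Z, SZ), add(SSSZ, SZ))))

Answer: after 4 steps: S(S(add(add(Z, SZ), add(SSSZ, SZ))))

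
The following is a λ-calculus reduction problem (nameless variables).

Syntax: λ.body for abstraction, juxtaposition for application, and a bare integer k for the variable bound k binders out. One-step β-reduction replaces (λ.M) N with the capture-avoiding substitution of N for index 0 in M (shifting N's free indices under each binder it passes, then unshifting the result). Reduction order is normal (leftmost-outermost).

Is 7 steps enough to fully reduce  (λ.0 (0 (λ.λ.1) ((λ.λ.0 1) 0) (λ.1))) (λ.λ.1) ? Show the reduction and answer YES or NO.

Answer: YES — reaches normal form λ.λ.λ.λ.λ.1 in 5 ≤ 7 steps

Reduction:
  start: (λ.0 (0 (λ.λ.1) ((λ.λ.0 1) 0) (λ.1))) (λ.λ.1)
  [1] (λ.λ.1) ((λ.λ.1) (λ.λ.1) ((λ.λ.0 1) (λ.λ.1)) (λ.λ.λ.1))
  [2] λ.(λ.λ.1) (λ.λ.1) ((λ.λ.0 1) (λ.λ.1)) (λ.λ.λ.1)
  [3] λ.(λ.λ.λ.1) ((λ.λ.0 1) (λ.λ.1)) (λ.λ.λ.1)
  [4] λ.(λ.λ.1) (λ.λ.λ.1)
  [5] λ.λ.λ.λ.λ.1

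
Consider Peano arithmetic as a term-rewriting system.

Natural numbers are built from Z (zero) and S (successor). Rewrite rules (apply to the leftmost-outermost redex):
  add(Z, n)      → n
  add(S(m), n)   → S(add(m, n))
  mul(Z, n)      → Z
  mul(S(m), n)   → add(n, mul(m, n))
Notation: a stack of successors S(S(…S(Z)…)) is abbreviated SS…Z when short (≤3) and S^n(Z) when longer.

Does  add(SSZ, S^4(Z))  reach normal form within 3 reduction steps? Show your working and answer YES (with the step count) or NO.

Answer: YES — reaches normal form S^6(Z) in 3 ≤ 3 steps

Reduction:
  start: add(SSZ, S^4(Z))
  step 1: S(add(SZ, S^4(Z)))
  step 2: S(S(add(Z, S^4(Z))))
  step 3: S^6(Z)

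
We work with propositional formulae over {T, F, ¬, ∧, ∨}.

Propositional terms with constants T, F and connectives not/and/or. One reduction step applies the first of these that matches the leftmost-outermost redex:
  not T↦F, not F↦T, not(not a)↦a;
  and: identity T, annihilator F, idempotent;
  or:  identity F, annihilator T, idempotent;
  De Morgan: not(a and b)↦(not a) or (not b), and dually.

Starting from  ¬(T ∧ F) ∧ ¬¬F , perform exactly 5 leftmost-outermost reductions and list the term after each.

Answer: after 5 steps: ¬¬F

Reduction:
  start: ¬(T ∧ F) ∧ ¬¬F
  [1] (¬T ∨ ¬F) ∧ ¬¬F
  [2] (F ∨ ¬F) ∧ ¬¬F
  [3] ¬F ∧ ¬¬F
  [4] T ∧ ¬¬F
  [5] ¬¬F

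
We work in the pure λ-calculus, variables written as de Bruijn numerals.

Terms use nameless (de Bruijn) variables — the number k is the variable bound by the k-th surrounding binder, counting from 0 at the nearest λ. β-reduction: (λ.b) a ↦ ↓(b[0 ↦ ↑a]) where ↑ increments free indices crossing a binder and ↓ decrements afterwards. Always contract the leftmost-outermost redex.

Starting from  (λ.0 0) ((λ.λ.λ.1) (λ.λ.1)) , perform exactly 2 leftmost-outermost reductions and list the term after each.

  start: (λ.0 0) ((λ.λ.λ.1) (λ.λ.1))
  [1] (λ.λ.λ.1) (λ.λ.1) ((λ.λ.λ.1) (λ.λ.1))
  [2] (λ.λ.1) ((λ.λ.λ.1) (λ.λ.1))

Answer: after 2 steps: (λ.λ.1) ((λ.λ.λ.1) (λ.λ.1))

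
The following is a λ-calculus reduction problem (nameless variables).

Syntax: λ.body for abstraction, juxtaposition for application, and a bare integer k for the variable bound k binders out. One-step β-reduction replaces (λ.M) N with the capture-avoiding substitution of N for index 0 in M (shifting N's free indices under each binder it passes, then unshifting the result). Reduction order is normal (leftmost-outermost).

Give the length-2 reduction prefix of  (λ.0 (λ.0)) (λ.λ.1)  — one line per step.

Answer: after 2 steps: λ.λ.0

Derivation:
  start: (λ.0 (λ.0)) (λ.λ.1)
  →1  (λ.λ.1) (λ.0)
  →2  λ.λ.0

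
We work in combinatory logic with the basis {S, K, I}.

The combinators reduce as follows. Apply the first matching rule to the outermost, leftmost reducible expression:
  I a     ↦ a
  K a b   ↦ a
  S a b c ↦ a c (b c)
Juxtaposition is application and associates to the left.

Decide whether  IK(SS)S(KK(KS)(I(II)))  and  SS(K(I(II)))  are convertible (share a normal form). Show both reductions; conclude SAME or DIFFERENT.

Answer: SAME — A ⇓ SS(KI), B ⇓ SS(KI)

Derivation:
Term A:
  start: IK(SS)S(KK(KS)(I(II)))
  [1] K(SS)S(KK(KS)(I(II)))
  [2] SS(KK(KS)(I(II)))
  [3] SS(K(I(II)))
  [4] SS(K(II))
  [5] SS(KI)

Term B:
  start: SS(K(I(II)))
  [1] SS(K(II))
  [2] SS(KI)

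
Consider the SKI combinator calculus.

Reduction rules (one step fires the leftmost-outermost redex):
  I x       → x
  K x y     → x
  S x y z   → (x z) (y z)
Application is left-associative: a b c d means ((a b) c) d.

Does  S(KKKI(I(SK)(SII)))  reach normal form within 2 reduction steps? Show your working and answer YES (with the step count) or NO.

Answer: YES — reaches normal form SI in 2 ≤ 2 steps

Derivation:
  start: S(KKKI(I(SK)(SII)))
  step 1: S(KI(I(SK)(SII)))
  step 2: SI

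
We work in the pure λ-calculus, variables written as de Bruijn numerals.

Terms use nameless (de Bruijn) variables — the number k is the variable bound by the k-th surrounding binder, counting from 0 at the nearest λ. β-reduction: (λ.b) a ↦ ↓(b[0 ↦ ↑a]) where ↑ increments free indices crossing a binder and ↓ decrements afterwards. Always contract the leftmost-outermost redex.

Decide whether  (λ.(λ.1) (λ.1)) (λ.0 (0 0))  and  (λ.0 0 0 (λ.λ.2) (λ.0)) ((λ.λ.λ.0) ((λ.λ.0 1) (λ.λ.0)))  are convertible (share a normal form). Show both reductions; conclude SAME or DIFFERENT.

Term A:
  start: (λ.(λ.1) (λ.1)) (λ.0 (0 0))
  step 1: (λ.λ.0 (0 0)) (λ.λ.0 (0 0))
  step 2: λ.0 (0 0)

Term B:
  start: (λ.0 0 0 (λ.λ.2) (λ.0)) ((λ.λ.λ.0) ((λ.λ.0 1) (λ.λ.0)))
  step 1: (λ.λ.λ.0) ((λ.λ.0 1) (λ.λ.0)) ((λ.λ.λ.0) ((λ.λ.0 1) (λ.λ.0))) ((λ.λ.λ.0) ((λ.λ.0 1) (λ.λ.0))) (λ.λ.(λ.λ.λ.0) ((λ.λ.0 1) (λ.λ.0))) (λ.0)
  step 2: (λ.λ.0) ((λ.λ.λ.0) ((λ.λ.0 1) (λ.λ.0))) ((λ.λ.λ.0) ((λ.λ.0 1) (λ.λ.0))) (λ.λ.(λ.λ.λ.0) ((λ.λ.0 1) (λ.λ.0))) (λ.0)
  step 3: (λ.0) ((λ.λ.λ.0) ((λ.λ.0 1) (λ.λ.0))) (λ.λ.(λ.λ.λ.0) ((λ.λ.0 1) (λ.λ.0))) (λ.0)
  step 4: (λ.λ.λ.0) ((λ.λ.0 1) (λ.λ.0)) (λ.λ.(λ.λ.λ.0) ((λ.λ.0 1) (λ.λ.0))) (λ.0)
  step 5: (λ.λ.0) (λ.λ.(λ.λ.λ.0) ((λ.λ.0 1) (λ.λ.0))) (λ.0)
  step 6: (λ.0) (λ.0)
  step 7: λ.0

Answer: DIFFERENT — A ⇓ λ.0 (0 0), B ⇓ λ.0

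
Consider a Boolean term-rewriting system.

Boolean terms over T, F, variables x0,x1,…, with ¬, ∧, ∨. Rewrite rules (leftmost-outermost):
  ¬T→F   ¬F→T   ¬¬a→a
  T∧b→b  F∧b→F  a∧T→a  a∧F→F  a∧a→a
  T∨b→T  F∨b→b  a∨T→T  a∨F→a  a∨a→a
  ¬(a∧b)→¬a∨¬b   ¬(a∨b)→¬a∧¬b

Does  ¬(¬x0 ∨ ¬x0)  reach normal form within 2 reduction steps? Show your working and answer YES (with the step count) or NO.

Answer: NO — after 2 steps the term is ¬¬x0, not yet normal

Derivation:
  start: ¬(¬x0 ∨ ¬x0)
  [1] ¬¬x0 ∧ ¬¬x0
  [2] ¬¬x0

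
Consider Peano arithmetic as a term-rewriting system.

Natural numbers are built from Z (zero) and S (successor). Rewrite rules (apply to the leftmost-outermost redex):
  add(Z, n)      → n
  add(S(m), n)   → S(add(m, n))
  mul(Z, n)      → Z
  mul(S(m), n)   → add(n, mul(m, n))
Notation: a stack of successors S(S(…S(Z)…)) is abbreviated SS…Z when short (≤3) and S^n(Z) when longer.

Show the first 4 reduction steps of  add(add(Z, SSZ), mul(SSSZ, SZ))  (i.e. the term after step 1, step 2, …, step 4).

Answer: after 4 steps: S(S(mul(SSSZ, SZ)))

Working:
  start: add(add(Z, SSZ), mul(SSSZ, SZ))
  [1] add(SSZ, mul(SSSZ, SZ))
  [2] S(add(SZ, mul(SSSZ, SZ)))
  [3] S(S(add(Z, mul(SSSZ, SZ))))
  [4] S(S(mul(SSSZ, SZ)))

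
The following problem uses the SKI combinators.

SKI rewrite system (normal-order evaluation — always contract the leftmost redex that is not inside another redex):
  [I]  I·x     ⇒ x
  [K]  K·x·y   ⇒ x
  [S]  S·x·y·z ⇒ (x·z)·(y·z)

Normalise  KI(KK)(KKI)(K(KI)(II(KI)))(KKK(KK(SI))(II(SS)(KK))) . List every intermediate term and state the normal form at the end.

Answer: normal form = KI  (in 5 steps)

Reduction:
  start: KI(KK)(KKI)(K(KI)(II(KI)))(KKK(KK(SI))(II(SS)(KK)))
  step 1: I(KKI)(K(KI)(II(KI)))(KKK(KK(SI))(II(SS)(KK)))
  step 2: KKI(K(KI)(II(KI)))(KKK(KK(SI))(II(SS)(KK)))
  step 3: K(K(KI)(II(KI)))(KKK(KK(SI))(II(SS)(KK)))
  step 4: K(KI)(II(KI))
  step 5: KI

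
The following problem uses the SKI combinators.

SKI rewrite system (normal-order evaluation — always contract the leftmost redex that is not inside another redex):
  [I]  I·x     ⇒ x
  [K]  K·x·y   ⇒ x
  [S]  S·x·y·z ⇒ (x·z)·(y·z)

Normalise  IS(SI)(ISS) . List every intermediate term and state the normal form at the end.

Answer: normal form = S(SI)(SS)  (in 2 steps)

Reduction:
  start: IS(SI)(ISS)
  step 1: S(SI)(ISS)
  step 2: S(SI)(SS)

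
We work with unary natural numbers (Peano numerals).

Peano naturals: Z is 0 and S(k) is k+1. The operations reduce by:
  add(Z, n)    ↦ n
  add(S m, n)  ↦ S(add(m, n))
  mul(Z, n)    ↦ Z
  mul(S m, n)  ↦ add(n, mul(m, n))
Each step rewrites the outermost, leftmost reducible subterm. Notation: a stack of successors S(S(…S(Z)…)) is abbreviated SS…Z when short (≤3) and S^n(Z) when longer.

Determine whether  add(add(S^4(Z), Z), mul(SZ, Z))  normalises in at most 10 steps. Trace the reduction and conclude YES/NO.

  start: add(add(S^4(Z), Z), mul(SZ, Z))
  →1  add(S(add(SSSZ, Z)), mul(SZ, Z))
  →2  S(add(add(SSSZ, Z), mul(SZ, Z)))
  →3  S(add(S(add(SSZ, Z)), mul(SZ, Z)))
  →4  S(S(add(add(SSZ, Z), mul(SZ, Z))))
  →5  S(S(add(S(add(SZ, Z)), mul(SZ, Z))))
  →6  S(S(S(add(add(SZ, Z), mul(SZ, Z)))))
  →7  S(S(S(add(S(add(Z, Z)), mul(SZ, Z)))))
  →8  S(S(S(S(add(add(Z, Z), mul(SZ, Z))))))
  →9  S(S(S(S(add(Z, mul(SZ, Z))))))
  →10  S(S(S(S(mul(SZ, Z)))))

Answer: NO — after 10 steps the term is S(S(S(S(mul(SZ, Z))))), not yet normal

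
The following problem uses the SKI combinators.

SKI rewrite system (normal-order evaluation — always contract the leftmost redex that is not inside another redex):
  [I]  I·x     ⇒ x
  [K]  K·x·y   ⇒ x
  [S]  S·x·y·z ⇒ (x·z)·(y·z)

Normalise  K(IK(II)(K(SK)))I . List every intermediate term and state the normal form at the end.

Answer: normal form = I  (in 4 steps)

Reduction:
  start: K(IK(II)(K(SK)))I
  →1  IK(II)(K(SK))
  →2  K(II)(K(SK))
  →3  II
  →4  I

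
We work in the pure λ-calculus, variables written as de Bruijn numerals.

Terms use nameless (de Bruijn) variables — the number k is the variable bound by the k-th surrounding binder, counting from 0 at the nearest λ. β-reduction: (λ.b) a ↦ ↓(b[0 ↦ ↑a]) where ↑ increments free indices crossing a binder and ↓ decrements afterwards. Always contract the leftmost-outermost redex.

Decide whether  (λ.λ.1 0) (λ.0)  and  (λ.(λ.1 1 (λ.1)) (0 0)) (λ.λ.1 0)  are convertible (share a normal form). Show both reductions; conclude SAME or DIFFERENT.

Term A:
  start: (λ.λ.1 0) (λ.0)
  [1] λ.(λ.0) 0
  [2] λ.0

Term B:
  start: (λ.(λ.1 1 (λ.1)) (0 0)) (λ.λ.1 0)
  [1] (λ.(λ.λ.1 0) (λ.λ.1 0) (λ.1)) ((λ.λ.1 0) (λ.λ.1 0))
  [2] (λ.λ.1 0) (λ.λ.1 0) (λ.(λ.λ.1 0) (λ.λ.1 0))
  [3] (λ.(λ.λ.1 0) 0) (λ.(λ.λ.1 0) (λ.λ.1 0))
  [4] (λ.λ.1 0) (λ.(λ.λ.1 0) (λ.λ.1 0))
  [5] λ.(λ.(λ.λ.1 0) (λ.λ.1 0)) 0
  [6] λ.(λ.λ.1 0) (λ.λ.1 0)
  [7] λ.λ.(λ.λ.1 0) 0
  [8] λ.λ.λ.1 0

Answer: DIFFERENT — A ⇓ λ.0, B ⇓ λ.λ.λ.1 0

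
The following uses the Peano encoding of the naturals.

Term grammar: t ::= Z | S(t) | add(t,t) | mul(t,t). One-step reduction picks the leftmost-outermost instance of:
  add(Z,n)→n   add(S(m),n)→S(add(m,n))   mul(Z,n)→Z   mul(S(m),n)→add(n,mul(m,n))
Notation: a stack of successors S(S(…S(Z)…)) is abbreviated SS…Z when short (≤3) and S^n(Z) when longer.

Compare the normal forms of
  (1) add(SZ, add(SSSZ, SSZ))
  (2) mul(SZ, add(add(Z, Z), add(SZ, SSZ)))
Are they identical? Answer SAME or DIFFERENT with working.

Term A:
  start: add(SZ, add(SSSZ, SSZ))
  step 1: S(add(Z, add(SSSZ, SSZ)))
  step 2: S(add(SSSZ, SSZ))
  step 3: S(S(add(SSZ, SSZ)))
  step 4: S(S(S(add(SZ, SSZ))))
  step 5: S(S(S(S(add(Z, SSZ)))))
  step 6: S^6(Z)

Term B:
  start: mul(SZ, add(add(Z, Z), add(SZ, SSZ)))
  step 1: add(add(add(Z, Z), add(SZ, SSZ)), mul(Z, add(add(Z, Z), add(SZ, SSZ))))
  step 2: add(add(Z, add(SZ, SSZ)), mul(Z, add(add(Z, Z), add(SZ, SSZ))))
  step 3: add(add(SZ, SSZ), mul(Z, add(add(Z, Z), add(SZ, SSZ))))
  step 4: add(S(add(Z, SSZ)), mul(Z, add(add(Z, Z), add(SZ, SSZ))))
  step 5: S(add(add(Z, SSZ), mul(Z, add(add(Z, Z), add(SZ, SSZ)))))
  step 6: S(add(SSZ, mul(Z, add(add(Z, Z), add(SZ, SSZ)))))
  step 7: S(S(add(SZ, mul(Z, add(add(Z, Z), add(SZ, SSZ))))))
  step 8: S(S(S(add(Z, mul(Z, add(add(Z, Z), add(SZ, SSZ)))))))
  step 9: S(S(S(mul(Z, add(add(Z, Z), add(SZ, SSZ))))))
  step 10: SSSZ

Answer: DIFFERENT — A ⇓ S^6(Z), B ⇓ SSSZ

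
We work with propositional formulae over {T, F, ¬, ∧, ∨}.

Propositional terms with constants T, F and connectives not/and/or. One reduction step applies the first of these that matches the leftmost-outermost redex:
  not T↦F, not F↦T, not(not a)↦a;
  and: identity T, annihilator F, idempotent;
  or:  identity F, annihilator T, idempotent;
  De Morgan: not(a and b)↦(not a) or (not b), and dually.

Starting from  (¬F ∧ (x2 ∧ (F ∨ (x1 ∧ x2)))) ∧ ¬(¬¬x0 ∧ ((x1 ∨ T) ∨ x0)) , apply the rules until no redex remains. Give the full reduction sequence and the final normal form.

Answer: normal form = (x2 ∧ (x1 ∧ x2)) ∧ ¬x0  (in 11 steps)

Reduction:
  start: (¬F ∧ (x2 ∧ (F ∨ (x1 ∧ x2)))) ∧ ¬(¬¬x0 ∧ ((x1 ∨ T) ∨ x0))
  →1  (T ∧ (x2 ∧ (F ∨ (x1 ∧ x2)))) ∧ ¬(¬¬x0 ∧ ((x1 ∨ T) ∨ x0))
  →2  (x2 ∧ (F ∨ (x1 ∧ x2))) ∧ ¬(¬¬x0 ∧ ((x1 ∨ T) ∨ x0))
  →3  (x2 ∧ (x1 ∧ x2)) ∧ ¬(¬¬x0 ∧ ((x1 ∨ T) ∨ x0))
  →4  (x2 ∧ (x1 ∧ x2)) ∧ (¬¬¬x0 ∨ ¬((x1 ∨ T) ∨ x0))
  →5  (x2 ∧ (x1 ∧ x2)) ∧ (¬x0 ∨ ¬((x1 ∨ T) ∨ x0))
  →6  (x2 ∧ (x1 ∧ x2)) ∧ (¬x0 ∨ (¬(x1 ∨ T) ∧ ¬x0))
  →7  (x2 ∧ (x1 ∧ x2)) ∧ (¬x0 ∨ ((¬x1 ∧ ¬T) ∧ ¬x0))
  →8  (x2 ∧ (x1 ∧ x2)) ∧ (¬x0 ∨ ((¬x1 ∧ F) ∧ ¬x0))
  →9  (x2 ∧ (x1 ∧ x2)) ∧ (¬x0 ∨ (F ∧ ¬x0))
  →10  (x2 ∧ (x1 ∧ x2)) ∧ (¬x0 ∨ F)
  →11  (x2 ∧ (x1 ∧ x2)) ∧ ¬x0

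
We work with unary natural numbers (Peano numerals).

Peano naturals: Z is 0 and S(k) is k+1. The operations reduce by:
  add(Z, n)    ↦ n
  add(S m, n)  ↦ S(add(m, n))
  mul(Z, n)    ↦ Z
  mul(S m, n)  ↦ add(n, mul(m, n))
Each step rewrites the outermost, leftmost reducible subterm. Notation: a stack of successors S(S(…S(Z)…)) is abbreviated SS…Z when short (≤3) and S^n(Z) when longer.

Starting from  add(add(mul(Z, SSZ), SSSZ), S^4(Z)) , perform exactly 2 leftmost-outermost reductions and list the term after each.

  start: add(add(mul(Z, SSZ), SSSZ), S^4(Z))
  [1] add(add(Z, SSSZ), S^4(Z))
  [2] add(SSSZ, S^4(Z))

Answer: after 2 steps: add(SSSZ, S^4(Z))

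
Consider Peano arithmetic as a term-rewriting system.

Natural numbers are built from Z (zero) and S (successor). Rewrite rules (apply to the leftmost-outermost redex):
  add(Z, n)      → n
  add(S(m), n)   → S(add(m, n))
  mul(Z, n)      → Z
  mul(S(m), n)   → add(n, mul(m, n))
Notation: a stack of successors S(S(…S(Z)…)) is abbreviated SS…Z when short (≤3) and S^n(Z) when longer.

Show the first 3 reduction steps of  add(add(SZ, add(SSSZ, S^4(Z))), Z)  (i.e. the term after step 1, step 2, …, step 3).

Answer: after 3 steps: S(add(add(SSSZ, S^4(Z)), Z))

Working:
  start: add(add(SZ, add(SSSZ, S^4(Z))), Z)
  step 1: add(S(add(Z, add(SSSZ, S^4(Z)))), Z)
  step 2: S(add(add(Z, add(SSSZ, S^4(Z))), Z))
  step 3: S(add(add(SSSZ, S^4(Z)), Z))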